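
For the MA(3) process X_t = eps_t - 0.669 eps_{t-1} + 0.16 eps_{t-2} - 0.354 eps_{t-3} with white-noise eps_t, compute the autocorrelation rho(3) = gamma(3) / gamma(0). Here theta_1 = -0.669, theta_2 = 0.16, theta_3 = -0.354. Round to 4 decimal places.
\rho(3) = -0.2215

For an MA(q) process with theta_0 = 1, the autocovariance is
  gamma(k) = sigma^2 * sum_{i=0..q-k} theta_i * theta_{i+k},
and rho(k) = gamma(k) / gamma(0). Sigma^2 cancels.
  numerator   = (1)*(-0.354) = -0.354.
  denominator = (1)^2 + (-0.669)^2 + (0.16)^2 + (-0.354)^2 = 1.598477.
  rho(3) = -0.354 / 1.598477 = -0.2215.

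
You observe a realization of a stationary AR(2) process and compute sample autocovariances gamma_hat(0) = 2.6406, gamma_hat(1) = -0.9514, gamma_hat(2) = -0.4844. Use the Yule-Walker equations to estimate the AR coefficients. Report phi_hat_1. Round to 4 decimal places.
\hat\phi_{1} = -0.4900

The Yule-Walker equations for an AR(p) process read, in matrix form,
  Gamma_p phi = r_p,   with   (Gamma_p)_{ij} = gamma(|i - j|),
                       (r_p)_i = gamma(i),   i,j = 1..p.
Substitute the sample gammas (Toeplitz matrix and right-hand side of size 2):
  Gamma_p = [[2.6406, -0.9514], [-0.9514, 2.6406]]
  r_p     = [-0.9514, -0.4844]
Written out:
  2.6406 phi_1 - 0.9514 phi_2 = -0.9514
  -0.9514 phi_1 + 2.6406 phi_2 = -0.4844
Solve by Cramer's rule:
  det = gamma(0)^2 - gamma(1)^2 = (2.6406)^2 - (-0.9514)^2 = 6.97276836 - 0.90516196 = 6.0676064
  phi_hat_1 = [gamma(1) gamma(0) - gamma(1) gamma(2)] / det = [(-0.9514)(2.6406) - (-0.9514)(-0.4844)] / 6.0676064 = -2.973125 / 6.0676064 = -0.49
  phi_hat_2 = [gamma(0) gamma(2) - gamma(1)^2] / det = [(2.6406)(-0.4844) - (-0.9514)^2] / 6.0676064 = -2.1842686 / 6.0676064 = -0.36
So phi_hat = [-0.4900, -0.3600].
Therefore phi_hat_1 = -0.4900.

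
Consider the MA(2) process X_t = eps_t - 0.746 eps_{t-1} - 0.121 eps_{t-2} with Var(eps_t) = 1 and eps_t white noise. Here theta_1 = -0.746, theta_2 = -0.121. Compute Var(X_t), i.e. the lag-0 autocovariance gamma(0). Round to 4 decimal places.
\gamma(0) = 1.5712

For an MA(q) process X_t = eps_t + sum_i theta_i eps_{t-i} with
Var(eps_t) = sigma^2, the variance is
  gamma(0) = sigma^2 * (1 + sum_i theta_i^2).
  sum_i theta_i^2 = (-0.746)^2 + (-0.121)^2 = 0.556516 + 0.014641 = 0.571157.
  gamma(0) = 1 * (1 + 0.571157) = 1 * 1.571157 = 1.571157, which rounds to 1.5712.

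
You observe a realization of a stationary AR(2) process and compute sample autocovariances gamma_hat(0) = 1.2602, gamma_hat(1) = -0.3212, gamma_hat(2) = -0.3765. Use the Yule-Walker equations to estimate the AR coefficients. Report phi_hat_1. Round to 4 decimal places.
\hat\phi_{1} = -0.3540

The Yule-Walker equations for an AR(p) process read, in matrix form,
  Gamma_p phi = r_p,   with   (Gamma_p)_{ij} = gamma(|i - j|),
                       (r_p)_i = gamma(i),   i,j = 1..p.
Substitute the sample gammas (Toeplitz matrix and right-hand side of size 2):
  Gamma_p = [[1.2602, -0.3212], [-0.3212, 1.2602]]
  r_p     = [-0.3212, -0.3765]
Written out:
  1.2602 phi_1 - 0.3212 phi_2 = -0.3212
  -0.3212 phi_1 + 1.2602 phi_2 = -0.3765
Solve by Cramer's rule:
  det = gamma(0)^2 - gamma(1)^2 = (1.2602)^2 - (-0.3212)^2 = 1.58810404 - 0.10316944 = 1.4849346
  phi_hat_1 = [gamma(1) gamma(0) - gamma(1) gamma(2)] / det = [(-0.3212)(1.2602) - (-0.3212)(-0.3765)] / 1.4849346 = -0.52570804 / 1.4849346 = -0.354
  phi_hat_2 = [gamma(0) gamma(2) - gamma(1)^2] / det = [(1.2602)(-0.3765) - (-0.3212)^2] / 1.4849346 = -0.57763474 / 1.4849346 = -0.389
So phi_hat = [-0.3540, -0.3890].
Therefore phi_hat_1 = -0.3540.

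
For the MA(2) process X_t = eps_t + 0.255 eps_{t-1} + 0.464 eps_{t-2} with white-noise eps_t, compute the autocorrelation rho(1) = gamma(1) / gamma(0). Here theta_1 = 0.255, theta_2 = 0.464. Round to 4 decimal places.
\rho(1) = 0.2916

For an MA(q) process with theta_0 = 1, the autocovariance is
  gamma(k) = sigma^2 * sum_{i=0..q-k} theta_i * theta_{i+k},
and rho(k) = gamma(k) / gamma(0). Sigma^2 cancels.
  numerator   = (1)*(0.255) + (0.255)*(0.464) = 0.37332.
  denominator = (1)^2 + (0.255)^2 + (0.464)^2 = 1.280321.
  rho(1) = 0.37332 / 1.280321 = 0.2916.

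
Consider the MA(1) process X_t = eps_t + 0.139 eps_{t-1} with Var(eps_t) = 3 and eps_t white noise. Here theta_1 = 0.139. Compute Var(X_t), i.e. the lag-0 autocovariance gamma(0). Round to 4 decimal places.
\gamma(0) = 3.0580

For an MA(q) process X_t = eps_t + sum_i theta_i eps_{t-i} with
Var(eps_t) = sigma^2, the variance is
  gamma(0) = sigma^2 * (1 + sum_i theta_i^2).
  sum_i theta_i^2 = (0.139)^2 = 0.019321.
  gamma(0) = 3 * (1 + 0.019321) = 3 * 1.019321 = 3.057963, which rounds to 3.0580.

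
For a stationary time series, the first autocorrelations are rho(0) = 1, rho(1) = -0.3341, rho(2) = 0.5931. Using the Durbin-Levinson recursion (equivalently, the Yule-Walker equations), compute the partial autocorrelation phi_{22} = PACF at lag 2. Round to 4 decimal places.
\phi_{22} = 0.5420

The PACF at lag k is phi_{kk}, the last component of the solution
to the Yule-Walker system G_k phi = r_k where
  (G_k)_{ij} = rho(|i - j|), (r_k)_i = rho(i), i,j = 1..k.
Equivalently, Durbin-Levinson gives phi_{kk} iteratively:
  phi_{11} = rho(1)
  phi_{kk} = [rho(k) - sum_{j=1..k-1} phi_{k-1,j} rho(k-j)]
            / [1 - sum_{j=1..k-1} phi_{k-1,j} rho(j)],
  phi_{k,j} = phi_{k-1,j} - phi_{kk} phi_{k-1,k-j},  j = 1..k-1.
Step k = 1:
  phi_11 = rho(1) = -0.3341.
Step k = 2:
  phi_22 = [rho(2) - phi_11 rho(1)] / [1 - phi_11 rho(1)] = [0.5931 - (-0.3341)(-0.3341)] / [1 - (-0.3341)(-0.3341)]
         = 0.48147719 / 0.88837719 = 0.542.
Therefore phi_{22} = 0.5420.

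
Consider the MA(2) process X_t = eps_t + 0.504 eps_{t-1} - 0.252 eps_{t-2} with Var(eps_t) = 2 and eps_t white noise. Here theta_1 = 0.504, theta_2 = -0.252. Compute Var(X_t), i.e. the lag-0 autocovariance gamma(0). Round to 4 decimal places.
\gamma(0) = 2.6350

For an MA(q) process X_t = eps_t + sum_i theta_i eps_{t-i} with
Var(eps_t) = sigma^2, the variance is
  gamma(0) = sigma^2 * (1 + sum_i theta_i^2).
  sum_i theta_i^2 = (0.504)^2 + (-0.252)^2 = 0.254016 + 0.063504 = 0.31752.
  gamma(0) = 2 * (1 + 0.31752) = 2 * 1.31752 = 2.63504, which rounds to 2.6350.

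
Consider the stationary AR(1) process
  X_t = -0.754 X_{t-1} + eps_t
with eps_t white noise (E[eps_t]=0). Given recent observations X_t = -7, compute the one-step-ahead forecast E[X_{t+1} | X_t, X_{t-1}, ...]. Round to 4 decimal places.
E[X_{t+1} \mid \mathcal F_t] = 5.2780

For an AR(p) model X_t = c + sum_i phi_i X_{t-i} + eps_t, the
one-step-ahead conditional mean is
  E[X_{t+1} | X_t, ...] = c + sum_i phi_i X_{t+1-i}.
Substitute known values:
  E[X_{t+1} | ...] = (-0.754) * (-7)
                   = 5.2780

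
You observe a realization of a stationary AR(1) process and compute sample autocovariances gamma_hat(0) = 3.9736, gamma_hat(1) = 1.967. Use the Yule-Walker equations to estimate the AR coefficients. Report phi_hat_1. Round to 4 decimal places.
\hat\phi_{1} = 0.4950

The Yule-Walker equations for an AR(p) process read, in matrix form,
  Gamma_p phi = r_p,   with   (Gamma_p)_{ij} = gamma(|i - j|),
                       (r_p)_i = gamma(i),   i,j = 1..p.
Substitute the sample gammas (Toeplitz matrix and right-hand side of size 1):
  Gamma_p = [[3.9736]]
  r_p     = [1.967]
With p = 1 this is the single equation gamma(0) phi_1 = gamma(1):
  phi_hat_1 = gamma(1) / gamma(0) = 1.967 / 3.9736 = 0.4950.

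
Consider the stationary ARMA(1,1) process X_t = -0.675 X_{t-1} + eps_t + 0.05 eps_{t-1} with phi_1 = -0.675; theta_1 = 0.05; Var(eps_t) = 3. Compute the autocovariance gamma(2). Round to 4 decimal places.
\gamma(2) = 2.2464

Multiply the model equation by X_{t-k} and take expectations. With theta_0 = psi_0 = 1 and psi_j the MA(infinity) weights, this gives
  gamma(k) - sum_i phi_i gamma(k-i) = c_k,
  c_k = sigma^2 * sum_{j=k..q} theta_j psi_{j-k}   (c_k = 0 for k > q),
using gamma(-m) = gamma(m).
psi-weights needed (psi_j = theta_j + sum_i phi_i psi_{j-i}):
  psi_1 = theta_1 + phi_1 = 0.05 + (-0.675) = -0.625
Right-hand sides:
  c_0 = sigma^2 (1 + theta_1 psi_1) = 3 * (1 + (0.05)(-0.625)) = 3 * 0.96875 = 2.90625
  c_1 = sigma^2 theta_1 = 3 * (0.05) = 0.15
  c_2 = 0
Equations for k = 0 and k = 1 (AR order 1):
  gamma(0) = phi_1 gamma(1) + c_0
  gamma(1) = phi_1 gamma(0) + c_1
Substituting the second into the first: gamma(0) (1 - phi_1^2) = c_0 + phi_1 c_1, so
  gamma(0) = (c_0 + phi_1 c_1) / (1 - phi_1^2) = (2.90625 + (-0.675)(0.15)) / (1 - (-0.675)^2) = 2.805 / 0.544375 = 5.152698.
  gamma(1) = phi_1 gamma(0) + c_1 = (-0.675)(5.152698) + (0.15) = -3.328071.
For k = 2 (> q): gamma(2) = phi_1 gamma(1) = (-0.675)(-3.328071) = 2.246448.
Therefore gamma(2) = 2.2464 (to 4 decimal places).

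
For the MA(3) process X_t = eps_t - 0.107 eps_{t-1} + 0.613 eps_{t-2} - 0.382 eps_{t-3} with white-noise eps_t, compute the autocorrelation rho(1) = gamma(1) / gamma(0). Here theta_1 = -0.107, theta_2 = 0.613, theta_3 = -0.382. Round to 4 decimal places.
\rho(1) = -0.2653

For an MA(q) process with theta_0 = 1, the autocovariance is
  gamma(k) = sigma^2 * sum_{i=0..q-k} theta_i * theta_{i+k},
and rho(k) = gamma(k) / gamma(0). Sigma^2 cancels.
  numerator   = (1)*(-0.107) + (-0.107)*(0.613) + (0.613)*(-0.382) = -0.406757.
  denominator = (1)^2 + (-0.107)^2 + (0.613)^2 + (-0.382)^2 = 1.533142.
  rho(1) = -0.406757 / 1.533142 = -0.2653.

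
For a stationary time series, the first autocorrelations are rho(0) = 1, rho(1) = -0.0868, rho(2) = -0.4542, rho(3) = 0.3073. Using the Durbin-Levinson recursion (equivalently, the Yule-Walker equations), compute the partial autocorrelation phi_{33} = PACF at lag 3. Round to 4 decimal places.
\phi_{33} = 0.2690

The PACF at lag k is phi_{kk}, the last component of the solution
to the Yule-Walker system G_k phi = r_k where
  (G_k)_{ij} = rho(|i - j|), (r_k)_i = rho(i), i,j = 1..k.
Equivalently, Durbin-Levinson gives phi_{kk} iteratively:
  phi_{11} = rho(1)
  phi_{kk} = [rho(k) - sum_{j=1..k-1} phi_{k-1,j} rho(k-j)]
            / [1 - sum_{j=1..k-1} phi_{k-1,j} rho(j)],
  phi_{k,j} = phi_{k-1,j} - phi_{kk} phi_{k-1,k-j},  j = 1..k-1.
Step k = 1:
  phi_11 = rho(1) = -0.0868.
Step k = 2:
  phi_22 = [rho(2) - phi_11 rho(1)] / [1 - phi_11 rho(1)] = [-0.4542 - (-0.0868)(-0.0868)] / [1 - (-0.0868)(-0.0868)]
         = -0.46173424 / 0.99246576 = -0.465239.
  Update: phi_21 = phi_11 - phi_22 phi_11 = -0.0868 - (-0.465239)(-0.0868) = -0.127183.
Step k = 3:
  phi_33 = [rho(3) - phi_21 rho(2) - phi_22 rho(1)] / [1 - phi_21 rho(1) - phi_22 rho(2)]
    numerator   = 0.3073 - (-0.127183)(-0.4542) - (-0.465239)(-0.0868) = 0.20915079
    denominator = 1 - (-0.127183)(-0.0868) - (-0.465239)(-0.4542) = 0.77764877
  phi_33 = 0.20915079 / 0.77764877 = 0.269.
Therefore phi_{33} = 0.2690.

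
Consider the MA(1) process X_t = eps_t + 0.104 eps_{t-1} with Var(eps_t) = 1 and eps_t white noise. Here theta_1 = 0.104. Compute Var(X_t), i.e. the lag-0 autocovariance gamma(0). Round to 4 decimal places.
\gamma(0) = 1.0108

For an MA(q) process X_t = eps_t + sum_i theta_i eps_{t-i} with
Var(eps_t) = sigma^2, the variance is
  gamma(0) = sigma^2 * (1 + sum_i theta_i^2).
  sum_i theta_i^2 = (0.104)^2 = 0.010816.
  gamma(0) = 1 * (1 + 0.010816) = 1 * 1.010816 = 1.010816, which rounds to 1.0108.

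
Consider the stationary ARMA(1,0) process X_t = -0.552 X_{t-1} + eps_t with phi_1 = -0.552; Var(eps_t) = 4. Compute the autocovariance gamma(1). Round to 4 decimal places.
\gamma(1) = -3.1756

Multiply the model equation by X_{t-k} and take expectations. With theta_0 = psi_0 = 1 and psi_j the MA(infinity) weights, this gives
  gamma(k) - sum_i phi_i gamma(k-i) = c_k,
  c_k = sigma^2 * sum_{j=k..q} theta_j psi_{j-k}   (c_k = 0 for k > q),
using gamma(-m) = gamma(m).
Pure AR (q = 0): c_0 = sigma^2 = 4, c_k = 0 for k >= 1.
Equations for k = 0 and k = 1 (AR order 1):
  gamma(0) = phi_1 gamma(1) + c_0
  gamma(1) = phi_1 gamma(0) + c_1
Substituting the second into the first: gamma(0) (1 - phi_1^2) = c_0 + phi_1 c_1, so
  gamma(0) = c_0 / (1 - phi_1^2) = 4 / (1 - (-0.552)^2) = 4 / 0.695296 = 5.752946.
  gamma(1) = phi_1 gamma(0) = (-0.552)(5.752946) = -3.175626.
Therefore gamma(1) = -3.1756 (to 4 decimal places).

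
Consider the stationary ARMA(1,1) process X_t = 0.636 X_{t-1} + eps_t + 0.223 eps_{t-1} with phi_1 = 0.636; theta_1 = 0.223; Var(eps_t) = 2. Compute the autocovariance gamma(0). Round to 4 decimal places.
\gamma(0) = 4.4782

Multiply the model equation by X_{t-k} and take expectations. With theta_0 = psi_0 = 1 and psi_j the MA(infinity) weights, this gives
  gamma(k) - sum_i phi_i gamma(k-i) = c_k,
  c_k = sigma^2 * sum_{j=k..q} theta_j psi_{j-k}   (c_k = 0 for k > q),
using gamma(-m) = gamma(m).
psi-weights needed (psi_j = theta_j + sum_i phi_i psi_{j-i}):
  psi_1 = theta_1 + phi_1 = 0.223 + (0.636) = 0.859
Right-hand sides:
  c_0 = sigma^2 (1 + theta_1 psi_1) = 2 * (1 + (0.223)(0.859)) = 2 * 1.191557 = 2.383114
  c_1 = sigma^2 theta_1 = 2 * (0.223) = 0.446
  c_2 = 0
Equations for k = 0 and k = 1 (AR order 1):
  gamma(0) = phi_1 gamma(1) + c_0
  gamma(1) = phi_1 gamma(0) + c_1
Substituting the second into the first: gamma(0) (1 - phi_1^2) = c_0 + phi_1 c_1, so
  gamma(0) = (c_0 + phi_1 c_1) / (1 - phi_1^2) = (2.383114 + (0.636)(0.446)) / (1 - (0.636)^2) = 2.66677 / 0.595504 = 4.478173.
Therefore gamma(0) = 4.4782 (to 4 decimal places).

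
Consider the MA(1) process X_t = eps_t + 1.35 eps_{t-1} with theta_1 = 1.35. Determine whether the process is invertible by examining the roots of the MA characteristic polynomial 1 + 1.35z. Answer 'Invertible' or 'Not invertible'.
\text{Not invertible}

The MA(q) characteristic polynomial is P(z) = 1 + 1.35z.
Invertibility requires all roots to lie outside the unit circle, i.e. |z| > 1 for every root.
This is linear in z: 1 + (1.35) z = 0  =>  z = -1/(1.35) = -0.740741,  |z| = 0.740741.
Moduli of all roots: 0.7407.
All moduli strictly greater than 1? No.
Verdict: Not invertible.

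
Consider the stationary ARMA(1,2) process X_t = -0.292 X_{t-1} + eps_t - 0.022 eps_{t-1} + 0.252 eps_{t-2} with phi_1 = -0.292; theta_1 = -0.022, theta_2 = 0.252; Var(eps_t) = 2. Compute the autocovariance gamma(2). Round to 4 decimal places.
\gamma(2) = 0.7724

Multiply the model equation by X_{t-k} and take expectations. With theta_0 = psi_0 = 1 and psi_j the MA(infinity) weights, this gives
  gamma(k) - sum_i phi_i gamma(k-i) = c_k,
  c_k = sigma^2 * sum_{j=k..q} theta_j psi_{j-k}   (c_k = 0 for k > q),
using gamma(-m) = gamma(m).
psi-weights needed (psi_j = theta_j + sum_i phi_i psi_{j-i}):
  psi_1 = theta_1 + phi_1 = -0.022 + (-0.292) = -0.314
  psi_2 = theta_2 + phi_1 psi_1 = 0.252 + (-0.292)(-0.314) = 0.343688
Right-hand sides:
  c_0 = sigma^2 (1 + theta_1 psi_1 + theta_2 psi_2) = 2 * (1 + (-0.022)(-0.314) + (0.252)(0.343688)) = 2 * 1.093517 = 2.187035
  c_1 = sigma^2 (theta_1 + theta_2 psi_1) = 2 * (-0.022 + (0.252)(-0.314)) = -0.202256
  c_2 = sigma^2 theta_2 = 2 * (0.252) = 0.504
Equations for k = 0 and k = 1 (AR order 1):
  gamma(0) = phi_1 gamma(1) + c_0
  gamma(1) = phi_1 gamma(0) + c_1
Substituting the second into the first: gamma(0) (1 - phi_1^2) = c_0 + phi_1 c_1, so
  gamma(0) = (c_0 + phi_1 c_1) / (1 - phi_1^2) = (2.187035 + (-0.292)(-0.202256)) / (1 - (-0.292)^2) = 2.246094 / 0.914736 = 2.455455.
  gamma(1) = phi_1 gamma(0) + c_1 = (-0.292)(2.455455) + (-0.202256) = -0.919249.
For k = 2: gamma(2) = phi_1 gamma(1) + c_2
  = (-0.292)(-0.919249) + (0.504) = 0.772421.
Therefore gamma(2) = 0.7724 (to 4 decimal places).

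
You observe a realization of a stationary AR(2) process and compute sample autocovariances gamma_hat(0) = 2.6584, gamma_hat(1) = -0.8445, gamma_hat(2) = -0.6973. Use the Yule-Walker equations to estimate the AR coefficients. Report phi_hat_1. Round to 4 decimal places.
\hat\phi_{1} = -0.4460

The Yule-Walker equations for an AR(p) process read, in matrix form,
  Gamma_p phi = r_p,   with   (Gamma_p)_{ij} = gamma(|i - j|),
                       (r_p)_i = gamma(i),   i,j = 1..p.
Substitute the sample gammas (Toeplitz matrix and right-hand side of size 2):
  Gamma_p = [[2.6584, -0.8445], [-0.8445, 2.6584]]
  r_p     = [-0.8445, -0.6973]
Written out:
  2.6584 phi_1 - 0.8445 phi_2 = -0.8445
  -0.8445 phi_1 + 2.6584 phi_2 = -0.6973
Solve by Cramer's rule:
  det = gamma(0)^2 - gamma(1)^2 = (2.6584)^2 - (-0.8445)^2 = 7.06709056 - 0.71318025 = 6.35391031
  phi_hat_1 = [gamma(1) gamma(0) - gamma(1) gamma(2)] / det = [(-0.8445)(2.6584) - (-0.8445)(-0.6973)] / 6.35391031 = -2.83388865 / 6.35391031 = -0.446
  phi_hat_2 = [gamma(0) gamma(2) - gamma(1)^2] / det = [(2.6584)(-0.6973) - (-0.8445)^2] / 6.35391031 = -2.56688257 / 6.35391031 = -0.404
So phi_hat = [-0.4460, -0.4040].
Therefore phi_hat_1 = -0.4460.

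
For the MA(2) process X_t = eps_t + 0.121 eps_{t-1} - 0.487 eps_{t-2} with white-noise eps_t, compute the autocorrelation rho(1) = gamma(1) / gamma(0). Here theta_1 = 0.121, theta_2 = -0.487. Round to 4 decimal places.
\rho(1) = 0.0496

For an MA(q) process with theta_0 = 1, the autocovariance is
  gamma(k) = sigma^2 * sum_{i=0..q-k} theta_i * theta_{i+k},
and rho(k) = gamma(k) / gamma(0). Sigma^2 cancels.
  numerator   = (1)*(0.121) + (0.121)*(-0.487) = 0.062073.
  denominator = (1)^2 + (0.121)^2 + (-0.487)^2 = 1.25181.
  rho(1) = 0.062073 / 1.25181 = 0.0496.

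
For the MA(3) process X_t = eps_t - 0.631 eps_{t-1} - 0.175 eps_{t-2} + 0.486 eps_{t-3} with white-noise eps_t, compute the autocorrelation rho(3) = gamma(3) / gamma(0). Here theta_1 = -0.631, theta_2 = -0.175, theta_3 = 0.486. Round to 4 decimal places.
\rho(3) = 0.2919

For an MA(q) process with theta_0 = 1, the autocovariance is
  gamma(k) = sigma^2 * sum_{i=0..q-k} theta_i * theta_{i+k},
and rho(k) = gamma(k) / gamma(0). Sigma^2 cancels.
  numerator   = (1)*(0.486) = 0.486.
  denominator = (1)^2 + (-0.631)^2 + (-0.175)^2 + (0.486)^2 = 1.664982.
  rho(3) = 0.486 / 1.664982 = 0.2919.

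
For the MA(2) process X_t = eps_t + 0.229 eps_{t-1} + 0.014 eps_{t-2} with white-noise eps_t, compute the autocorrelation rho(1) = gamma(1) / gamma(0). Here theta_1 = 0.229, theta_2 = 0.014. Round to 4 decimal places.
\rho(1) = 0.2206

For an MA(q) process with theta_0 = 1, the autocovariance is
  gamma(k) = sigma^2 * sum_{i=0..q-k} theta_i * theta_{i+k},
and rho(k) = gamma(k) / gamma(0). Sigma^2 cancels.
  numerator   = (1)*(0.229) + (0.229)*(0.014) = 0.232206.
  denominator = (1)^2 + (0.229)^2 + (0.014)^2 = 1.052637.
  rho(1) = 0.232206 / 1.052637 = 0.2206.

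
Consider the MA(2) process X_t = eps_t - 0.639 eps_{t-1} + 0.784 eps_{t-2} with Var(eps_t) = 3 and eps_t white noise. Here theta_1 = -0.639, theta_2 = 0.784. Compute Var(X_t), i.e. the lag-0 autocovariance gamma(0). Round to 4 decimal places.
\gamma(0) = 6.0689

For an MA(q) process X_t = eps_t + sum_i theta_i eps_{t-i} with
Var(eps_t) = sigma^2, the variance is
  gamma(0) = sigma^2 * (1 + sum_i theta_i^2).
  sum_i theta_i^2 = (-0.639)^2 + (0.784)^2 = 0.408321 + 0.614656 = 1.022977.
  gamma(0) = 3 * (1 + 1.022977) = 3 * 2.022977 = 6.068931, which rounds to 6.0689.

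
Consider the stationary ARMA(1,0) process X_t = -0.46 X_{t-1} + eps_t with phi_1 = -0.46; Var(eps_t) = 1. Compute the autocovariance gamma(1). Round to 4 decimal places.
\gamma(1) = -0.5835

Multiply the model equation by X_{t-k} and take expectations. With theta_0 = psi_0 = 1 and psi_j the MA(infinity) weights, this gives
  gamma(k) - sum_i phi_i gamma(k-i) = c_k,
  c_k = sigma^2 * sum_{j=k..q} theta_j psi_{j-k}   (c_k = 0 for k > q),
using gamma(-m) = gamma(m).
Pure AR (q = 0): c_0 = sigma^2 = 1, c_k = 0 for k >= 1.
Equations for k = 0 and k = 1 (AR order 1):
  gamma(0) = phi_1 gamma(1) + c_0
  gamma(1) = phi_1 gamma(0) + c_1
Substituting the second into the first: gamma(0) (1 - phi_1^2) = c_0 + phi_1 c_1, so
  gamma(0) = c_0 / (1 - phi_1^2) = 1 / (1 - (-0.46)^2) = 1 / 0.7884 = 1.268392.
  gamma(1) = phi_1 gamma(0) = (-0.46)(1.268392) = -0.58346.
Therefore gamma(1) = -0.5835 (to 4 decimal places).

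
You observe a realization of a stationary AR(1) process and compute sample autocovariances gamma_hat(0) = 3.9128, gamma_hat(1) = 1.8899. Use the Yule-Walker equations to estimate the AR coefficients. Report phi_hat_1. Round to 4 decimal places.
\hat\phi_{1} = 0.4830

The Yule-Walker equations for an AR(p) process read, in matrix form,
  Gamma_p phi = r_p,   with   (Gamma_p)_{ij} = gamma(|i - j|),
                       (r_p)_i = gamma(i),   i,j = 1..p.
Substitute the sample gammas (Toeplitz matrix and right-hand side of size 1):
  Gamma_p = [[3.9128]]
  r_p     = [1.8899]
With p = 1 this is the single equation gamma(0) phi_1 = gamma(1):
  phi_hat_1 = gamma(1) / gamma(0) = 1.8899 / 3.9128 = 0.4830.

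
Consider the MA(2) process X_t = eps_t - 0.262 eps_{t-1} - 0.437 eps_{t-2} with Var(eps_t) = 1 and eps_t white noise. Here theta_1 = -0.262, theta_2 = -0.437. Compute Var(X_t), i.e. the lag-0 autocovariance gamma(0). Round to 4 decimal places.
\gamma(0) = 1.2596

For an MA(q) process X_t = eps_t + sum_i theta_i eps_{t-i} with
Var(eps_t) = sigma^2, the variance is
  gamma(0) = sigma^2 * (1 + sum_i theta_i^2).
  sum_i theta_i^2 = (-0.262)^2 + (-0.437)^2 = 0.068644 + 0.190969 = 0.259613.
  gamma(0) = 1 * (1 + 0.259613) = 1 * 1.259613 = 1.259613, which rounds to 1.2596.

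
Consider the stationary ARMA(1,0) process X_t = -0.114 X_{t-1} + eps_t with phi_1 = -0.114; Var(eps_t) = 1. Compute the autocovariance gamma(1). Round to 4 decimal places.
\gamma(1) = -0.1155

Multiply the model equation by X_{t-k} and take expectations. With theta_0 = psi_0 = 1 and psi_j the MA(infinity) weights, this gives
  gamma(k) - sum_i phi_i gamma(k-i) = c_k,
  c_k = sigma^2 * sum_{j=k..q} theta_j psi_{j-k}   (c_k = 0 for k > q),
using gamma(-m) = gamma(m).
Pure AR (q = 0): c_0 = sigma^2 = 1, c_k = 0 for k >= 1.
Equations for k = 0 and k = 1 (AR order 1):
  gamma(0) = phi_1 gamma(1) + c_0
  gamma(1) = phi_1 gamma(0) + c_1
Substituting the second into the first: gamma(0) (1 - phi_1^2) = c_0 + phi_1 c_1, so
  gamma(0) = c_0 / (1 - phi_1^2) = 1 / (1 - (-0.114)^2) = 1 / 0.987004 = 1.013167.
  gamma(1) = phi_1 gamma(0) = (-0.114)(1.013167) = -0.115501.
Therefore gamma(1) = -0.1155 (to 4 decimal places).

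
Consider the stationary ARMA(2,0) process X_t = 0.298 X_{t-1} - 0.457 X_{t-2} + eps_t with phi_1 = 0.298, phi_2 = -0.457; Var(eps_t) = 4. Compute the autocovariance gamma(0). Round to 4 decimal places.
\gamma(0) = 5.2767

Multiply the model equation by X_{t-k} and take expectations. With theta_0 = psi_0 = 1 and psi_j the MA(infinity) weights, this gives
  gamma(k) - sum_i phi_i gamma(k-i) = c_k,
  c_k = sigma^2 * sum_{j=k..q} theta_j psi_{j-k}   (c_k = 0 for k > q),
using gamma(-m) = gamma(m).
Pure AR (q = 0): c_0 = sigma^2 = 4, c_k = 0 for k >= 1.
Equations for k = 0, 1, 2 (AR order 2, c_2 = 0):
  (E0) gamma(0) = phi_1 gamma(1) + phi_2 gamma(2) + c_0
  (E1) gamma(1) = phi_1 gamma(0) + phi_2 gamma(1) + c_1
  (E2) gamma(2) = phi_1 gamma(1) + phi_2 gamma(0)
From (E1): gamma(1) = A gamma(0) + B with
  A = phi_1 / (1 - phi_2) = 0.298 / 1.457 = 0.20453,   B = c_1 / (1 - phi_2) = 0 / 1.457 = 0.
Insert (E2) into (E0): gamma(0) (1 - phi_2^2) = phi_1 (1 + phi_2) gamma(1) + c_0.
  phi_1 (1 + phi_2) = (0.298)(0.543) = 0.161814,   1 - phi_2^2 = 0.791151.
Replace gamma(1) by A gamma(0) + B and collect gamma(0):
  gamma(0) [0.791151 - (0.161814)(0.20453)] = c_0 = 4
  gamma(0) * 0.758055 = 4
  gamma(0) = 4 / 0.758055 = 5.276661.
Therefore gamma(0) = 5.2767 (to 4 decimal places).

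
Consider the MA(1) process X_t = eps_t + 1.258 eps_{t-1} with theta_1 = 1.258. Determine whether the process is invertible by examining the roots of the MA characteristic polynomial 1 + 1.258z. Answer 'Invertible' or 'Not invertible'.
\text{Not invertible}

The MA(q) characteristic polynomial is P(z) = 1 + 1.258z.
Invertibility requires all roots to lie outside the unit circle, i.e. |z| > 1 for every root.
This is linear in z: 1 + (1.258) z = 0  =>  z = -1/(1.258) = -0.794913,  |z| = 0.794913.
Moduli of all roots: 0.7949.
All moduli strictly greater than 1? No.
Verdict: Not invertible.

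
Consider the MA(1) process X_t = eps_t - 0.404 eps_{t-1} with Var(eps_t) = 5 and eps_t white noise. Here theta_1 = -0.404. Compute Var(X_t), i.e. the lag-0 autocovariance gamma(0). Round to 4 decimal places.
\gamma(0) = 5.8161

For an MA(q) process X_t = eps_t + sum_i theta_i eps_{t-i} with
Var(eps_t) = sigma^2, the variance is
  gamma(0) = sigma^2 * (1 + sum_i theta_i^2).
  sum_i theta_i^2 = (-0.404)^2 = 0.163216.
  gamma(0) = 5 * (1 + 0.163216) = 5 * 1.163216 = 5.81608, which rounds to 5.8161.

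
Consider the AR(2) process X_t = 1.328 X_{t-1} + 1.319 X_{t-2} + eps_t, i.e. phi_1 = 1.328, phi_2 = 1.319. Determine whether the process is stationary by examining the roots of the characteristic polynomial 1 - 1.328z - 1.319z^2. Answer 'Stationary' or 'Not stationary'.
\text{Not stationary}

The AR(p) characteristic polynomial is P(z) = 1 - 1.328z - 1.319z^2.
Stationarity requires all roots to lie outside the unit circle, i.e. |z| > 1 for every root.
Set 1 + (-1.328) z + (-1.319) z^2 = 0, i.e. a z^2 + b z + c = 0 with a = -1.319, b = -1.328, c = 1.
Discriminant D = b^2 - 4ac = (-1.328)^2 - 4*(-1.319)*1 = 1.763584 - (-5.276) = 7.039584.
D >= 0, so the roots are real: z = (-b +/- sqrt(D)) / (2a) = (1.328 +/- 2.653221) / (-2.638).
  z_1 = (1.328 + 2.653221) / (-2.638) = -1.5092,   |z_1| = 1.5092.
  z_2 = (1.328 - 2.653221) / (-2.638) = 0.5024,   |z_2| = 0.5024.
Moduli of all roots: 1.5092, 0.5024.
All moduli strictly greater than 1? No.
Verdict: Not stationary.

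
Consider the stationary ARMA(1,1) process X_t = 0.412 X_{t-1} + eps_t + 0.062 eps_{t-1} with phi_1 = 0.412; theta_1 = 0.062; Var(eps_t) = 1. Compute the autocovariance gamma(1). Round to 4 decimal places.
\gamma(1) = 0.5855

Multiply the model equation by X_{t-k} and take expectations. With theta_0 = psi_0 = 1 and psi_j the MA(infinity) weights, this gives
  gamma(k) - sum_i phi_i gamma(k-i) = c_k,
  c_k = sigma^2 * sum_{j=k..q} theta_j psi_{j-k}   (c_k = 0 for k > q),
using gamma(-m) = gamma(m).
psi-weights needed (psi_j = theta_j + sum_i phi_i psi_{j-i}):
  psi_1 = theta_1 + phi_1 = 0.062 + (0.412) = 0.474
Right-hand sides:
  c_0 = sigma^2 (1 + theta_1 psi_1) = 1 * (1 + (0.062)(0.474)) = 1 * 1.029388 = 1.029388
  c_1 = sigma^2 theta_1 = 1 * (0.062) = 0.062
  c_2 = 0
Equations for k = 0 and k = 1 (AR order 1):
  gamma(0) = phi_1 gamma(1) + c_0
  gamma(1) = phi_1 gamma(0) + c_1
Substituting the second into the first: gamma(0) (1 - phi_1^2) = c_0 + phi_1 c_1, so
  gamma(0) = (c_0 + phi_1 c_1) / (1 - phi_1^2) = (1.029388 + (0.412)(0.062)) / (1 - (0.412)^2) = 1.054932 / 0.830256 = 1.270611.
  gamma(1) = phi_1 gamma(0) + c_1 = (0.412)(1.270611) + (0.062) = 0.585492.
Therefore gamma(1) = 0.5855 (to 4 decimal places).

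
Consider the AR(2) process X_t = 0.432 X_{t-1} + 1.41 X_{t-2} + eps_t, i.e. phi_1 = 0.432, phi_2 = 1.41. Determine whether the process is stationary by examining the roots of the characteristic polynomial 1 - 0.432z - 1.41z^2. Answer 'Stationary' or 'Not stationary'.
\text{Not stationary}

The AR(p) characteristic polynomial is P(z) = 1 - 0.432z - 1.41z^2.
Stationarity requires all roots to lie outside the unit circle, i.e. |z| > 1 for every root.
Set 1 + (-0.432) z + (-1.41) z^2 = 0, i.e. a z^2 + b z + c = 0 with a = -1.41, b = -0.432, c = 1.
Discriminant D = b^2 - 4ac = (-0.432)^2 - 4*(-1.41)*1 = 0.186624 - (-5.64) = 5.826624.
D >= 0, so the roots are real: z = (-b +/- sqrt(D)) / (2a) = (0.432 +/- 2.41384) / (-2.82).
  z_1 = (0.432 + 2.41384) / (-2.82) = -1.0092,   |z_1| = 1.0092.
  z_2 = (0.432 - 2.41384) / (-2.82) = 0.7028,   |z_2| = 0.7028.
Moduli of all roots: 1.0092, 0.7028.
All moduli strictly greater than 1? No.
Verdict: Not stationary.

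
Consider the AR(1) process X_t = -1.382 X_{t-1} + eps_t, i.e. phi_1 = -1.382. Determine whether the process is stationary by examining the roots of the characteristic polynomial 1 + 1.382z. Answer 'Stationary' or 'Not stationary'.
\text{Not stationary}

The AR(p) characteristic polynomial is P(z) = 1 + 1.382z.
Stationarity requires all roots to lie outside the unit circle, i.e. |z| > 1 for every root.
This is linear in z: 1 + (1.382) z = 0  =>  z = -1/(1.382) = -0.723589,  |z| = 0.723589.
Moduli of all roots: 0.7236.
All moduli strictly greater than 1? No.
Verdict: Not stationary.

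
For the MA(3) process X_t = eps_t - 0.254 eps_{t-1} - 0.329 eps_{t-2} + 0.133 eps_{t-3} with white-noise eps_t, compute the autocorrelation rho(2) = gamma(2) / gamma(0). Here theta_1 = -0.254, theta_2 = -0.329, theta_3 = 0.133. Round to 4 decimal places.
\rho(2) = -0.3047

For an MA(q) process with theta_0 = 1, the autocovariance is
  gamma(k) = sigma^2 * sum_{i=0..q-k} theta_i * theta_{i+k},
and rho(k) = gamma(k) / gamma(0). Sigma^2 cancels.
  numerator   = (1)*(-0.329) + (-0.254)*(0.133) = -0.362782.
  denominator = (1)^2 + (-0.254)^2 + (-0.329)^2 + (0.133)^2 = 1.190446.
  rho(2) = -0.362782 / 1.190446 = -0.3047.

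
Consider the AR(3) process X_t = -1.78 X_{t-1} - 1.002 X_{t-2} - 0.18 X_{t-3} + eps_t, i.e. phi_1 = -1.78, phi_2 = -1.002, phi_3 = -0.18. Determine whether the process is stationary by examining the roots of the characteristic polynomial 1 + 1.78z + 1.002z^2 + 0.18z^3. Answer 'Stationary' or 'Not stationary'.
\text{Stationary}

The AR(p) characteristic polynomial is P(z) = 1 + 1.78z + 1.002z^2 + 0.18z^3.
Stationarity requires all roots to lie outside the unit circle, i.e. |z| > 1 for every root.
Degree 3: look for a simple real root z0 first, then factor out (1 - z/z0) and solve the remaining quadratic.
Testing z0 = -2.5: P(-2.5) = 1 + (1.78)(-2.5) + (1.002)(-2.5)^2 + (0.18)(-2.5)^3
  = 1 + (-4.45) + (6.2625) + (-2.8125) = 0.  So z_0 = -2.5 is a root, |z_0| = 2.5.
Divide out the factor (1 + 0.4 z) = (1 - z/z0) (since 1/z0 = -0.4):
  P(z) = (1 + 0.4 z)(1 + (1.38) z + (0.45) z^2)
  [check: z-coef 1.38 - (-0.4) = 1.78; z^2-coef 0.45 - (-0.4)(1.38) = 1.002; z^3-coef -(-0.4)(0.45) = 0.18.]
Remaining roots from the quadratic factor 1 + (1.38) z + (0.45) z^2:
  Set 1 + (1.38) z + (0.45) z^2 = 0, i.e. a z^2 + b z + c = 0 with a = 0.45, b = 1.38, c = 1.
  Discriminant D = b^2 - 4ac = (1.38)^2 - 4*(0.45)*1 = 1.9044 - (1.8) = 0.1044.
  D >= 0, so the roots are real: z = (-b +/- sqrt(D)) / (2a) = (-1.38 +/- 0.32311) / (0.9).
    z_1 = (-1.38 + 0.32311) / (0.9) = -1.1743,   |z_1| = 1.1743.
    z_2 = (-1.38 - 0.32311) / (0.9) = -1.8923,   |z_2| = 1.8923.
Moduli of all roots: 2.5000, 1.1743, 1.8923.
All moduli strictly greater than 1? Yes.
Verdict: Stationary.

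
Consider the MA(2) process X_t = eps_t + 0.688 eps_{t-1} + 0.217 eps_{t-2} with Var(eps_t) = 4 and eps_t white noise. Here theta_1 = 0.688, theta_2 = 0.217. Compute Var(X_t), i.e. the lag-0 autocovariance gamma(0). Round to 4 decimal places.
\gamma(0) = 6.0817

For an MA(q) process X_t = eps_t + sum_i theta_i eps_{t-i} with
Var(eps_t) = sigma^2, the variance is
  gamma(0) = sigma^2 * (1 + sum_i theta_i^2).
  sum_i theta_i^2 = (0.688)^2 + (0.217)^2 = 0.473344 + 0.047089 = 0.520433.
  gamma(0) = 4 * (1 + 0.520433) = 4 * 1.520433 = 6.081732, which rounds to 6.0817.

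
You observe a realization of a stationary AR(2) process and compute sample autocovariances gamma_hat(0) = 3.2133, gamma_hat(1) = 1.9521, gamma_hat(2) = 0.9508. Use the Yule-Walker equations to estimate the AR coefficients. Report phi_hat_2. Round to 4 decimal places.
\hat\phi_{2} = -0.1160

The Yule-Walker equations for an AR(p) process read, in matrix form,
  Gamma_p phi = r_p,   with   (Gamma_p)_{ij} = gamma(|i - j|),
                       (r_p)_i = gamma(i),   i,j = 1..p.
Substitute the sample gammas (Toeplitz matrix and right-hand side of size 2):
  Gamma_p = [[3.2133, 1.9521], [1.9521, 3.2133]]
  r_p     = [1.9521, 0.9508]
Written out:
  3.2133 phi_1 + 1.9521 phi_2 = 1.9521
  1.9521 phi_1 + 3.2133 phi_2 = 0.9508
Solve by Cramer's rule:
  det = gamma(0)^2 - gamma(1)^2 = (3.2133)^2 - (1.9521)^2 = 10.32529689 - 3.81069441 = 6.51460248
  phi_hat_1 = [gamma(1) gamma(0) - gamma(1) gamma(2)] / det = [(1.9521)(3.2133) - (1.9521)(0.9508)] / 6.51460248 = 4.41662625 / 6.51460248 = 0.678
  phi_hat_2 = [gamma(0) gamma(2) - gamma(1)^2] / det = [(3.2133)(0.9508) - (1.9521)^2] / 6.51460248 = -0.75548877 / 6.51460248 = -0.116
So phi_hat = [0.6780, -0.1160].
Therefore phi_hat_2 = -0.1160.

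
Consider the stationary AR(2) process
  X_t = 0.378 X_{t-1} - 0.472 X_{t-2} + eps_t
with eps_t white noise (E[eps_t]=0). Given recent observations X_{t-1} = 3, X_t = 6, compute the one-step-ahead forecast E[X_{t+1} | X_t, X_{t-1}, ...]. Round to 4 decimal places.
E[X_{t+1} \mid \mathcal F_t] = 0.8520

For an AR(p) model X_t = c + sum_i phi_i X_{t-i} + eps_t, the
one-step-ahead conditional mean is
  E[X_{t+1} | X_t, ...] = c + sum_i phi_i X_{t+1-i}.
Substitute known values:
  E[X_{t+1} | ...] = (0.378) * (6) + (-0.472) * (3)
                   = 0.8520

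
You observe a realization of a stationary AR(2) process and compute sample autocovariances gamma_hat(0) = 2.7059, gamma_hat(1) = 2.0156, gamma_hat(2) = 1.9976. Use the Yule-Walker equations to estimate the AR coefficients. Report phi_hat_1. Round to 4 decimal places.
\hat\phi_{1} = 0.4380

The Yule-Walker equations for an AR(p) process read, in matrix form,
  Gamma_p phi = r_p,   with   (Gamma_p)_{ij} = gamma(|i - j|),
                       (r_p)_i = gamma(i),   i,j = 1..p.
Substitute the sample gammas (Toeplitz matrix and right-hand side of size 2):
  Gamma_p = [[2.7059, 2.0156], [2.0156, 2.7059]]
  r_p     = [2.0156, 1.9976]
Written out:
  2.7059 phi_1 + 2.0156 phi_2 = 2.0156
  2.0156 phi_1 + 2.7059 phi_2 = 1.9976
Solve by Cramer's rule:
  det = gamma(0)^2 - gamma(1)^2 = (2.7059)^2 - (2.0156)^2 = 7.32189481 - 4.06264336 = 3.25925145
  phi_hat_1 = [gamma(1) gamma(0) - gamma(1) gamma(2)] / det = [(2.0156)(2.7059) - (2.0156)(1.9976)] / 3.25925145 = 1.42764948 / 3.25925145 = 0.438
  phi_hat_2 = [gamma(0) gamma(2) - gamma(1)^2] / det = [(2.7059)(1.9976) - (2.0156)^2] / 3.25925145 = 1.34266248 / 3.25925145 = 0.412
So phi_hat = [0.4380, 0.4120].
Therefore phi_hat_1 = 0.4380.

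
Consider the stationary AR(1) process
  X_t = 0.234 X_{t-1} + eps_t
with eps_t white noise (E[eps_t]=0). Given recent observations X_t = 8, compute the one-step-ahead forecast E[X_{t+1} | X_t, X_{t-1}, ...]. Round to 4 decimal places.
E[X_{t+1} \mid \mathcal F_t] = 1.8720

For an AR(p) model X_t = c + sum_i phi_i X_{t-i} + eps_t, the
one-step-ahead conditional mean is
  E[X_{t+1} | X_t, ...] = c + sum_i phi_i X_{t+1-i}.
Substitute known values:
  E[X_{t+1} | ...] = (0.234) * (8)
                   = 1.8720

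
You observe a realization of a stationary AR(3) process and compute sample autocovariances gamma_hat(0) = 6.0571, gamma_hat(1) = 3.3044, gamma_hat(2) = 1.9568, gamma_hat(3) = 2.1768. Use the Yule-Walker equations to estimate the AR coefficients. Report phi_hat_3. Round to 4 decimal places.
\hat\phi_{3} = 0.2420

The Yule-Walker equations for an AR(p) process read, in matrix form,
  Gamma_p phi = r_p,   with   (Gamma_p)_{ij} = gamma(|i - j|),
                       (r_p)_i = gamma(i),   i,j = 1..p.
Substitute the sample gammas (Toeplitz matrix and right-hand side of size 3):
  Gamma_p = [[6.0571, 3.3044, 1.9568], [3.3044, 6.0571, 3.3044], [1.9568, 3.3044, 6.0571]]
  r_p     = [3.3044, 1.9568, 2.1768]
Written out (R1..R3):
  (R1) 6.0571 phi_1 + 3.3044 phi_2 + 1.9568 phi_3 = 3.3044
  (R2) 3.3044 phi_1 + 6.0571 phi_2 + 3.3044 phi_3 = 1.9568
  (R3) 1.9568 phi_1 + 3.3044 phi_2 + 6.0571 phi_3 = 2.1768
Gaussian elimination:
  R2 <- R2 - (3.3044/6.0571) R1 = R2 - (0.545542) R1:  4.254412 phi_2 + 2.236884 phi_3 = 0.154112
  R3 <- R3 - (1.9568/6.0571) R1 = R3 - (0.323059) R1:  2.236884 phi_2 + 5.424938 phi_3 = 1.109284
  R3 <- R3 - (2.236884/4.254412) R2 = R3 - (0.52578) R2:  4.24883 phi_3 = 1.028255
Back-substitution:
  phi_hat_3 = 1.028255 / 4.24883 = 0.242009
  phi_hat_2 = (0.154112 - (2.236884)(0.242009)) / 4.254412 = -0.091019
  phi_hat_1 = (3.3044 - (3.3044)(-0.091019) - (1.9568)(0.242009)) / 6.0571 = 0.517013
So phi_hat = [0.5170, -0.0910, 0.2420].
Therefore phi_hat_3 = 0.2420.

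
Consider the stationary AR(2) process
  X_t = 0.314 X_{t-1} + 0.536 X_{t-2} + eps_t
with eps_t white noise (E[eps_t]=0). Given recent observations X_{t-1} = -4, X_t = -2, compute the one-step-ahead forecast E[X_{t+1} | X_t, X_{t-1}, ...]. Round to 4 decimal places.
E[X_{t+1} \mid \mathcal F_t] = -2.7720

For an AR(p) model X_t = c + sum_i phi_i X_{t-i} + eps_t, the
one-step-ahead conditional mean is
  E[X_{t+1} | X_t, ...] = c + sum_i phi_i X_{t+1-i}.
Substitute known values:
  E[X_{t+1} | ...] = (0.314) * (-2) + (0.536) * (-4)
                   = -2.7720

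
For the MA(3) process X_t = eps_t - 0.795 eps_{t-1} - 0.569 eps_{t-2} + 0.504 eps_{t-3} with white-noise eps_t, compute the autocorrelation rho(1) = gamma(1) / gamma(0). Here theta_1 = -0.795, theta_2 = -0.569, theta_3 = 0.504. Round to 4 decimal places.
\rho(1) = -0.2848

For an MA(q) process with theta_0 = 1, the autocovariance is
  gamma(k) = sigma^2 * sum_{i=0..q-k} theta_i * theta_{i+k},
and rho(k) = gamma(k) / gamma(0). Sigma^2 cancels.
  numerator   = (1)*(-0.795) + (-0.795)*(-0.569) + (-0.569)*(0.504) = -0.629421.
  denominator = (1)^2 + (-0.795)^2 + (-0.569)^2 + (0.504)^2 = 2.209802.
  rho(1) = -0.629421 / 2.209802 = -0.2848.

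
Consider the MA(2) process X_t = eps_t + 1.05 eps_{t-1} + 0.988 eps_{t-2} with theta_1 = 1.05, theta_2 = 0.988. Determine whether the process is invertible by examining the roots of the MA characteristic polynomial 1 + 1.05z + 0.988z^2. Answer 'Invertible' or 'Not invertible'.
\text{Invertible}

The MA(q) characteristic polynomial is P(z) = 1 + 1.05z + 0.988z^2.
Invertibility requires all roots to lie outside the unit circle, i.e. |z| > 1 for every root.
Set 1 + (1.05) z + (0.988) z^2 = 0, i.e. a z^2 + b z + c = 0 with a = 0.988, b = 1.05, c = 1.
Discriminant D = b^2 - 4ac = (1.05)^2 - 4*(0.988)*1 = 1.1025 - (3.952) = -2.8495.
D < 0, so the roots are the complex-conjugate pair z = (-b +/- i sqrt(-D)) / (2a) = -0.5314 +/- 0.8543i.
For a conjugate pair |z|^2 = z * conj(z) = (product of roots) = c/a = 1/(0.988) = 1.012146, so |z| = sqrt(1.012146) = 1.0061 for both roots.
Moduli of all roots: 1.0061, 1.0061.
All moduli strictly greater than 1? Yes.
Verdict: Invertible.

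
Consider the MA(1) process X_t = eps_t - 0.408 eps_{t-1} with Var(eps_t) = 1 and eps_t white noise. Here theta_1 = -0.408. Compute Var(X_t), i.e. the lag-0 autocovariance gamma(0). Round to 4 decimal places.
\gamma(0) = 1.1665

For an MA(q) process X_t = eps_t + sum_i theta_i eps_{t-i} with
Var(eps_t) = sigma^2, the variance is
  gamma(0) = sigma^2 * (1 + sum_i theta_i^2).
  sum_i theta_i^2 = (-0.408)^2 = 0.166464.
  gamma(0) = 1 * (1 + 0.166464) = 1 * 1.166464 = 1.166464, which rounds to 1.1665.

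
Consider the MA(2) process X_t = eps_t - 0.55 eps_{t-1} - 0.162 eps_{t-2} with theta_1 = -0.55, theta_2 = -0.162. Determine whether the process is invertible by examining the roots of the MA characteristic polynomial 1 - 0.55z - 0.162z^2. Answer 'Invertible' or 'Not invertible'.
\text{Invertible}

The MA(q) characteristic polynomial is P(z) = 1 - 0.55z - 0.162z^2.
Invertibility requires all roots to lie outside the unit circle, i.e. |z| > 1 for every root.
Set 1 + (-0.55) z + (-0.162) z^2 = 0, i.e. a z^2 + b z + c = 0 with a = -0.162, b = -0.55, c = 1.
Discriminant D = b^2 - 4ac = (-0.55)^2 - 4*(-0.162)*1 = 0.3025 - (-0.648) = 0.9505.
D >= 0, so the roots are real: z = (-b +/- sqrt(D)) / (2a) = (0.55 +/- 0.974936) / (-0.324).
  z_1 = (0.55 + 0.974936) / (-0.324) = -4.7066,   |z_1| = 4.7066.
  z_2 = (0.55 - 0.974936) / (-0.324) = 1.3115,   |z_2| = 1.3115.
Moduli of all roots: 4.7066, 1.3115.
All moduli strictly greater than 1? Yes.
Verdict: Invertible.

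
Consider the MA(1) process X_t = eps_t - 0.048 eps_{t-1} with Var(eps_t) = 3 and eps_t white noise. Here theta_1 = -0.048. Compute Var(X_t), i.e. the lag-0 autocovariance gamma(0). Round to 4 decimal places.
\gamma(0) = 3.0069

For an MA(q) process X_t = eps_t + sum_i theta_i eps_{t-i} with
Var(eps_t) = sigma^2, the variance is
  gamma(0) = sigma^2 * (1 + sum_i theta_i^2).
  sum_i theta_i^2 = (-0.048)^2 = 0.002304.
  gamma(0) = 3 * (1 + 0.002304) = 3 * 1.002304 = 3.006912, which rounds to 3.0069.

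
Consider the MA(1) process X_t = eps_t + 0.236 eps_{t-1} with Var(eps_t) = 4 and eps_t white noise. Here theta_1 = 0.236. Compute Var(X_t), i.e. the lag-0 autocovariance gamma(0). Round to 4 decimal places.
\gamma(0) = 4.2228

For an MA(q) process X_t = eps_t + sum_i theta_i eps_{t-i} with
Var(eps_t) = sigma^2, the variance is
  gamma(0) = sigma^2 * (1 + sum_i theta_i^2).
  sum_i theta_i^2 = (0.236)^2 = 0.055696.
  gamma(0) = 4 * (1 + 0.055696) = 4 * 1.055696 = 4.222784, which rounds to 4.2228.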